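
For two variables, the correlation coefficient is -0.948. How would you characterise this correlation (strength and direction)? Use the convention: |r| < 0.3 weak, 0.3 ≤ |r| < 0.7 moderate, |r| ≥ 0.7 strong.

strong negative

r = -0.948 < 0 so the relationship is negative.
|r| = 0.948, which falls in the strong range.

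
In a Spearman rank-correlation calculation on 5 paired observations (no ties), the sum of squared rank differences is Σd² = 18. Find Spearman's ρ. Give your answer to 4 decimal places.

ρ = 1 − 6Σd² / [n(n²−1)] = 1 − 6×18 / (5×24)
  = 1 − 108/120 = 1 − 0.90000 ≈ 0.1000

0.1000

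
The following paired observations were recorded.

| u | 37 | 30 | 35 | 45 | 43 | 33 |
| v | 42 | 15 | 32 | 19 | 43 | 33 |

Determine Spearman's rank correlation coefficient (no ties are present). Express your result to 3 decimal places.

0.371

Rank u: 4, 1, 3, 6, 5, 2
Rank v: 5, 1, 3, 2, 6, 4
d = rank(u) − rank(v): -1, 0, 0, 4, -1, -2; Σd² = 22
ρ = 1 − 6Σd² / [n(n²−1)] = 1 − 6×22 / (6×35) = 1 − 132/210 ≈ 0.371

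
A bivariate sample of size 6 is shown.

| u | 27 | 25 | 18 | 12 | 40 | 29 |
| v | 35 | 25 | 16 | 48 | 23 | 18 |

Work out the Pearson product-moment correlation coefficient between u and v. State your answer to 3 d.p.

n = 6, Σu = 151, Σv = 165, Σu² = 4263, Σv² = 5263, Σuv = 3876
nΣuv − ΣuΣv = 23256 − 24915 = -1659
nΣu² − (Σu)² = 25578 − 22801 = 2777; nΣv² − (Σv)² = 31578 − 27225 = 4353
r = -1659 / √(2777 × 4353) = -1659 / 3476.8205 ≈ -0.477

-0.477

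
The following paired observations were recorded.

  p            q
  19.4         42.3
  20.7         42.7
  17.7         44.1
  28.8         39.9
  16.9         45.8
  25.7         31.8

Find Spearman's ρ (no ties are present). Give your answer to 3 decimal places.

Rank p: 3, 4, 2, 6, 1, 5
Rank q: 3, 4, 5, 2, 6, 1
d = rank(p) − rank(q): 0, 0, -3, 4, -5, 4; Σd² = 66
ρ = 1 − 6Σd² / [n(n²−1)] = 1 − 6×66 / (6×35) = 1 − 396/210 ≈ -0.886

-0.886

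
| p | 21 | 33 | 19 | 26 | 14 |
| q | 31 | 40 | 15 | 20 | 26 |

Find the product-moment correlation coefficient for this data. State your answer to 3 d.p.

0.558

n = 5, Σp = 113, Σq = 132, Σp² = 2763, Σq² = 3862, Σpq = 3140
nΣpq − ΣpΣq = 15700 − 14916 = 784
nΣp² − (Σp)² = 13815 − 12769 = 1046; nΣq² − (Σq)² = 19310 − 17424 = 1886
r = 784 / √(1046 × 1886) = 784 / 1404.5483 ≈ 0.558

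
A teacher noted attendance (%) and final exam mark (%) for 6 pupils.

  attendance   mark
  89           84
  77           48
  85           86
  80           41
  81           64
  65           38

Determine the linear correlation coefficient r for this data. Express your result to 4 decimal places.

n = 6, Σx = 477, Σy = 361, Σx² = 38261, Σy² = 23977, Σxy = 29416
nΣxy − ΣxΣy = 176496 − 172197 = 4299
nΣx² − (Σx)² = 229566 − 227529 = 2037; nΣy² − (Σy)² = 143862 − 130321 = 13541
r = 4299 / √(2037 × 13541) = 4299 / 5251.9536 ≈ 0.8186

0.8186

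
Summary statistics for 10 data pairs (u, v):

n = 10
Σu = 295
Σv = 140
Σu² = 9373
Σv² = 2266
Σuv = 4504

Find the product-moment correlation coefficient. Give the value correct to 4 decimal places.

0.8257

r = (nΣuv − ΣuΣv) / √[(nΣu² − (Σu)²)(nΣv² − (Σv)²)]
Numerator: 10×4504 − 295×140 = 3740
Denominator: √[(93730 − 87025)(22660 − 19600)] = √[6705 × 3060] = 4529.6026
r = 3740 / 4529.6026 ≈ 0.8257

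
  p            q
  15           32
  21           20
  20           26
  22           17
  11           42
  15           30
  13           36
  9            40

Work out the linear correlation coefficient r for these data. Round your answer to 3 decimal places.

n = 8, Σp = 126, Σq = 243, Σp² = 2146, Σq² = 7949, Σpq = 3534
nΣpq − ΣpΣq = 28272 − 30618 = -2346
nΣp² − (Σp)² = 17168 − 15876 = 1292; nΣq² − (Σq)² = 63592 − 59049 = 4543
r = -2346 / √(1292 × 4543) = -2346 / 2422.7167 ≈ -0.968

-0.968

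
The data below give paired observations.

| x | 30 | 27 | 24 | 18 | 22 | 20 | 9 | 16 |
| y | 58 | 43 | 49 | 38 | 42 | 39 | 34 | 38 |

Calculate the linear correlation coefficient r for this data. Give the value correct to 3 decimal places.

n = 8, Σx = 166, Σy = 341, Σx² = 3750, Σy² = 14943, Σxy = 7379
nΣxy − ΣxΣy = 59032 − 56606 = 2426
nΣx² − (Σx)² = 30000 − 27556 = 2444; nΣy² − (Σy)² = 119544 − 116281 = 3263
r = 2426 / √(2444 × 3263) = 2426 / 2823.9639 ≈ 0.859

0.859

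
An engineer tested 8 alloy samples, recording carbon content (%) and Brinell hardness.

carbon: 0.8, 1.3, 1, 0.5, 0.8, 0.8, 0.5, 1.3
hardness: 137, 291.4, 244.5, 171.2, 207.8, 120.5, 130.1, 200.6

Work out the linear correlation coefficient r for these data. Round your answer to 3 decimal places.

n = 8, Σx = 7, Σy = 1503.1, Σx² = 6.8, Σy² = 307640.11, Σxy = 1406.99
nΣxy − ΣxΣy = 11255.92 − 10521.7 = 734.22
nΣx² − (Σx)² = 54.4 − 49 = 5.4; nΣy² − (Σy)² = 2461120.88 − 2259309.61 = 201811.27
r = 734.22 / √(5.4 × 201811.27) = 734.22 / 1043.9257 ≈ 0.703

0.703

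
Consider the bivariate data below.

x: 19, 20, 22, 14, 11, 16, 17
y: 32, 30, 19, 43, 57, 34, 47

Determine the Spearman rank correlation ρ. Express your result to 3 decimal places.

-0.893

Rank x: 5, 6, 7, 2, 1, 3, 4
Rank y: 3, 2, 1, 5, 7, 4, 6
d = rank(x) − rank(y): 2, 4, 6, -3, -6, -1, -2; Σd² = 106
ρ = 1 − 6Σd² / [n(n²−1)] = 1 − 6×106 / (7×48) = 1 − 636/336 ≈ -0.893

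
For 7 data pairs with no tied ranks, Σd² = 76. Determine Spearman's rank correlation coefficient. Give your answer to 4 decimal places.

-0.3571

ρ = 1 − 6Σd² / [n(n²−1)] = 1 − 6×76 / (7×48)
  = 1 − 456/336 = 1 − 1.35714 ≈ -0.3571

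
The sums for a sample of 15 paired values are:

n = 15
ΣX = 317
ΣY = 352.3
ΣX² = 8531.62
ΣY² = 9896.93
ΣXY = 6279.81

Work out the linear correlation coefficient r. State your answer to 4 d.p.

-0.6759

r = (nΣXY − ΣXΣY) / √[(nΣX² − (ΣX)²)(nΣY² − (ΣY)²)]
Numerator: 15×6279.81 − 317×352.3 = -17481.95
Denominator: √[(127974.3 − 100489)(148453.95 − 124115.29)] = √[27485.3 × 24338.66] = 25864.1716
r = -17481.95 / 25864.1716 ≈ -0.6759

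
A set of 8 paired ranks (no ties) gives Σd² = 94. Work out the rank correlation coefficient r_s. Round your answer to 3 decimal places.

ρ = 1 − 6Σd² / [n(n²−1)] = 1 − 6×94 / (8×63)
  = 1 − 564/504 = 1 − 1.1190 ≈ -0.119

-0.119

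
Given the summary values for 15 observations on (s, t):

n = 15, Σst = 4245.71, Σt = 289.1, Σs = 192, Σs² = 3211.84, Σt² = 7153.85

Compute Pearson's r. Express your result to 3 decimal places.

0.499

r = (nΣst − ΣsΣt) / √[(nΣs² − (Σs)²)(nΣt² − (Σt)²)]
Numerator: 15×4245.71 − 192×289.1 = 8178.45
Denominator: √[(48177.6 − 36864)(107307.75 − 83578.81)] = √[11313.6 × 23728.94] = 16384.7409
r = 8178.45 / 16384.7409 ≈ 0.499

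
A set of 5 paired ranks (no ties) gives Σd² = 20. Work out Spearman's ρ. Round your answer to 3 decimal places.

ρ = 1 − 6Σd² / [n(n²−1)] = 1 − 6×20 / (5×24)
  = 1 − 120/120 = 1 − 1.0000 ≈ 0.000

0.000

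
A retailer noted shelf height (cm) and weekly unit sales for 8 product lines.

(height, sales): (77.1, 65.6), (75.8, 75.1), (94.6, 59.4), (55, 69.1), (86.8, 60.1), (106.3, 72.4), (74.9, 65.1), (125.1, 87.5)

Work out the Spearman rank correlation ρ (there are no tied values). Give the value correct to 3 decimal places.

0.190

Rank height: 4, 3, 6, 1, 5, 7, 2, 8
Rank sales: 4, 7, 1, 5, 2, 6, 3, 8
d = rank(height) − rank(sales): 0, -4, 5, -4, 3, 1, -1, 0; Σd² = 68
ρ = 1 − 6Σd² / [n(n²−1)] = 1 − 6×68 / (8×63) = 1 − 408/504 ≈ 0.190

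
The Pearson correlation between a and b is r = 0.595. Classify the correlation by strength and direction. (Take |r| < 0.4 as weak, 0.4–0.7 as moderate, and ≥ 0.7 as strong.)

moderate positive

r = 0.595 > 0 so the relationship is positive.
|r| = 0.595, which falls in the moderate range.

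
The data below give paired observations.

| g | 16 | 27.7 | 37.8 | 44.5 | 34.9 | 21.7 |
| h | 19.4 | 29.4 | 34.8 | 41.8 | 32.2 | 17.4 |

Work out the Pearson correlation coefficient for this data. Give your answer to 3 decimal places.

n = 6, Σg = 182.6, Σh = 175, Σg² = 6121.28, Σh² = 5538.6, Σgh = 5801.68
nΣgh − ΣgΣh = 34810.08 − 31955 = 2855.08
nΣg² − (Σg)² = 36727.68 − 33342.76 = 3384.92; nΣh² − (Σh)² = 33231.6 − 30625 = 2606.6
r = 2855.08 / √(3384.92 × 2606.6) = 2855.08 / 2970.3758 ≈ 0.961

0.961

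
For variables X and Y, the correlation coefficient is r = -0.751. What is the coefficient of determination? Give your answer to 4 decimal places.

0.5640

r² = (-0.751)² = 0.5640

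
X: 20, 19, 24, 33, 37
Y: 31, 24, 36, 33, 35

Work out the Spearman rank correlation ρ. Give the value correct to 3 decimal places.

Rank X: 2, 1, 3, 4, 5
Rank Y: 2, 1, 5, 3, 4
d = rank(X) − rank(Y): 0, 0, -2, 1, 1; Σd² = 6
ρ = 1 − 6Σd² / [n(n²−1)] = 1 − 6×6 / (5×24) = 1 − 36/120 ≈ 0.700

0.700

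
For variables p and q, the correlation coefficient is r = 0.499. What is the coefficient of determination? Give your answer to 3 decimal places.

r² = (0.499)² = 0.249

0.249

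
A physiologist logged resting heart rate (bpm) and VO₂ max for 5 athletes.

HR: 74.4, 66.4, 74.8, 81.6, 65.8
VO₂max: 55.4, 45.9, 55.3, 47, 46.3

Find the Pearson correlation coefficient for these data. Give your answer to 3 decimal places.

n = 5, Σx = 363, Σy = 249.9, Σx² = 26527.56, Σy² = 12586.75, Σxy = 18187.7
nΣxy − ΣxΣy = 90938.5 − 90713.7 = 224.8
nΣx² − (Σx)² = 132637.8 − 131769 = 868.8; nΣy² − (Σy)² = 62933.75 − 62450.01 = 483.74
r = 224.8 / √(868.8 × 483.74) = 224.8 / 648.2849 ≈ 0.347

0.347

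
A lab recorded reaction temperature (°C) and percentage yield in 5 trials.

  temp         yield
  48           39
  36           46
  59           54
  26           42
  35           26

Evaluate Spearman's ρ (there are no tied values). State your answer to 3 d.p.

0.500

Rank temp: 4, 3, 5, 1, 2
Rank yield: 2, 4, 5, 3, 1
d = rank(temp) − rank(yield): 2, -1, 0, -2, 1; Σd² = 10
ρ = 1 − 6Σd² / [n(n²−1)] = 1 − 6×10 / (5×24) = 1 − 60/120 ≈ 0.500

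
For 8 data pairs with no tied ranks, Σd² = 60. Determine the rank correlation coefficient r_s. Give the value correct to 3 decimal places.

ρ = 1 − 6Σd² / [n(n²−1)] = 1 − 6×60 / (8×63)
  = 1 − 360/504 = 1 − 0.7143 ≈ 0.286

0.286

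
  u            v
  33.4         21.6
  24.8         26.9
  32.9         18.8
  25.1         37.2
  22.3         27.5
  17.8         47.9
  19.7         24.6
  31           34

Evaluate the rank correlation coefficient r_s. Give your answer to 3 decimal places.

-0.548

Rank u: 8, 4, 7, 5, 3, 1, 2, 6
Rank v: 2, 4, 1, 7, 5, 8, 3, 6
d = rank(u) − rank(v): 6, 0, 6, -2, -2, -7, -1, 0; Σd² = 130
ρ = 1 − 6Σd² / [n(n²−1)] = 1 − 6×130 / (8×63) = 1 − 780/504 ≈ -0.548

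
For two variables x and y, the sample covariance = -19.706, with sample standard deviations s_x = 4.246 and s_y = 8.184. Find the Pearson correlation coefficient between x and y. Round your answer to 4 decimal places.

r = Cov(x,y) / (s_x · s_y) = -19.706 / (4.246 × 8.184)
  = -19.706 / 34.7493 ≈ -0.5671

-0.5671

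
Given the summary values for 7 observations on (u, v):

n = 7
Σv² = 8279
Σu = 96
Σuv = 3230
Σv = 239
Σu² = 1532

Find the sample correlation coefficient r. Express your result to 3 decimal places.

-0.298

r = (nΣuv − ΣuΣv) / √[(nΣu² − (Σu)²)(nΣv² − (Σv)²)]
Numerator: 7×3230 − 96×239 = -334
Denominator: √[(10724 − 9216)(57953 − 57121)] = √[1508 × 832] = 1120.1143
r = -334 / 1120.1143 ≈ -0.298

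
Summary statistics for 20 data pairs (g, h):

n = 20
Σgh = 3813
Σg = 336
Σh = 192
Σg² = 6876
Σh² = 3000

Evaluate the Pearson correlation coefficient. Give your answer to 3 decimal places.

r = (nΣgh − ΣgΣh) / √[(nΣg² − (Σg)²)(nΣh² − (Σh)²)]
Numerator: 20×3813 − 336×192 = 11748
Denominator: √[(137520 − 112896)(60000 − 36864)] = √[24624 × 23136] = 23868.4072
r = 11748 / 23868.4072 ≈ 0.492

0.492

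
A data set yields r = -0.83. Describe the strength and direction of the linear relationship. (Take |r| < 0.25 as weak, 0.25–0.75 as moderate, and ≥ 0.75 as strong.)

r = -0.83 < 0 so the relationship is negative.
|r| = 0.83, which falls in the strong range.

strong negative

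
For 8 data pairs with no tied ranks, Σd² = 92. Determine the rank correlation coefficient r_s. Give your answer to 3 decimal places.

ρ = 1 − 6Σd² / [n(n²−1)] = 1 − 6×92 / (8×63)
  = 1 − 552/504 = 1 − 1.0952 ≈ -0.095

-0.095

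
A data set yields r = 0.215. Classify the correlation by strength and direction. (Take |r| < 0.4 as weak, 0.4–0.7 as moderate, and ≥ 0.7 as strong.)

weak positive

r = 0.215 > 0 so the relationship is positive.
|r| = 0.215, which falls in the weak range.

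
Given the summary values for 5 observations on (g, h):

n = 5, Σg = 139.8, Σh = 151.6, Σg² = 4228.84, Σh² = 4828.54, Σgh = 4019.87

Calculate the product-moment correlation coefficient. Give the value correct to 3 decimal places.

-0.803

r = (nΣgh − ΣgΣh) / √[(nΣg² − (Σg)²)(nΣh² − (Σh)²)]
Numerator: 5×4019.87 − 139.8×151.6 = -1094.33
Denominator: √[(21144.2 − 19544.04)(24142.7 − 22982.56)] = √[1600.16 × 1160.14] = 1362.5012
r = -1094.33 / 1362.5012 ≈ -0.803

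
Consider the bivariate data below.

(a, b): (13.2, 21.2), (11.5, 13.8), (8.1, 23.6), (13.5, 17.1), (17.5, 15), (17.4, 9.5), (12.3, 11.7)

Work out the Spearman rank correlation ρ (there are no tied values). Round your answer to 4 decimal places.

Rank a: 4, 2, 1, 5, 7, 6, 3
Rank b: 6, 3, 7, 5, 4, 1, 2
d = rank(a) − rank(b): -2, -1, -6, 0, 3, 5, 1; Σd² = 76
ρ = 1 − 6Σd² / [n(n²−1)] = 1 − 6×76 / (7×48) = 1 − 456/336 ≈ -0.3571

-0.3571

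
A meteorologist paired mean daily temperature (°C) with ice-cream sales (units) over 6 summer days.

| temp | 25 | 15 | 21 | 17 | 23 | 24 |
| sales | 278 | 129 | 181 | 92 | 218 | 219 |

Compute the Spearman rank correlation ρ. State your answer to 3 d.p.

0.943

Rank temp: 6, 1, 3, 2, 4, 5
Rank sales: 6, 2, 3, 1, 4, 5
d = rank(temp) − rank(sales): 0, -1, 0, 1, 0, 0; Σd² = 2
ρ = 1 − 6Σd² / [n(n²−1)] = 1 − 6×2 / (6×35) = 1 − 12/210 ≈ 0.943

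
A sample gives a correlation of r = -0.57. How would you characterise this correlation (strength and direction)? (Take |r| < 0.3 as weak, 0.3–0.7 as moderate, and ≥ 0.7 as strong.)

r = -0.57 < 0 so the relationship is negative.
|r| = 0.57, which falls in the moderate range.

moderate negative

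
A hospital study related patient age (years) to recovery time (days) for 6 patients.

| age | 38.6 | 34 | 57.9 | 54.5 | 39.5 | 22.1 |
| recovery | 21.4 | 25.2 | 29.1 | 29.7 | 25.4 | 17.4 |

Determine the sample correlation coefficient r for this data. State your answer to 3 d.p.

0.912

n = 6, Σx = 246.6, Σy = 148.2, Σx² = 11017.28, Σy² = 3769.82, Σxy = 6374.22
nΣxy − ΣxΣy = 38245.32 − 36546.12 = 1699.2
nΣx² − (Σx)² = 66103.68 − 60811.56 = 5292.12; nΣy² − (Σy)² = 22618.92 − 21963.24 = 655.68
r = 1699.2 / √(5292.12 × 655.68) = 1699.2 / 1862.7768 ≈ 0.912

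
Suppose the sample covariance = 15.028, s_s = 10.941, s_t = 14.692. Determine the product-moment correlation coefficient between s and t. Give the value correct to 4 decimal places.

0.0935

r = Cov(s,t) / (s_s · s_t) = 15.028 / (10.941 × 14.692)
  = 15.028 / 160.7452 ≈ 0.0935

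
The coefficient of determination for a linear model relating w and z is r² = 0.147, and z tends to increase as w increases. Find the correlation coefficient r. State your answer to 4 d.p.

|r| = √0.147 = 0.3834
The association is positive, so r = 0.3834.

0.3834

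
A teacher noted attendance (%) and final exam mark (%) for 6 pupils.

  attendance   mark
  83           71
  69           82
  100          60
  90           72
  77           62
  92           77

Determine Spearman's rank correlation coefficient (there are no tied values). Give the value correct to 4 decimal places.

Rank attendance: 3, 1, 6, 4, 2, 5
Rank mark: 3, 6, 1, 4, 2, 5
d = rank(attendance) − rank(mark): 0, -5, 5, 0, 0, 0; Σd² = 50
ρ = 1 − 6Σd² / [n(n²−1)] = 1 − 6×50 / (6×35) = 1 − 300/210 ≈ -0.4286

-0.4286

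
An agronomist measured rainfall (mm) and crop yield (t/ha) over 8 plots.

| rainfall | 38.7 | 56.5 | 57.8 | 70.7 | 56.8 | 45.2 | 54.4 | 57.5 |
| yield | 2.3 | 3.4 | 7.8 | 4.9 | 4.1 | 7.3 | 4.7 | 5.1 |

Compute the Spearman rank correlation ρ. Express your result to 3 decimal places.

0.476

Rank rainfall: 1, 4, 7, 8, 5, 2, 3, 6
Rank yield: 1, 2, 8, 5, 3, 7, 4, 6
d = rank(rainfall) − rank(yield): 0, 2, -1, 3, 2, -5, -1, 0; Σd² = 44
ρ = 1 − 6Σd² / [n(n²−1)] = 1 − 6×44 / (8×63) = 1 − 264/504 ≈ 0.476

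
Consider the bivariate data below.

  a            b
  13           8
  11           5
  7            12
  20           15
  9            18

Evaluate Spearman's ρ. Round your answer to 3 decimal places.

-0.100

Rank a: 4, 3, 1, 5, 2
Rank b: 2, 1, 3, 4, 5
d = rank(a) − rank(b): 2, 2, -2, 1, -3; Σd² = 22
ρ = 1 − 6Σd² / [n(n²−1)] = 1 − 6×22 / (5×24) = 1 − 132/120 ≈ -0.100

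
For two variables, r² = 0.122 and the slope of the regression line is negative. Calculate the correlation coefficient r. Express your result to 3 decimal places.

|r| = √0.122 = 0.349
The association is negative, so r = −0.349.

-0.349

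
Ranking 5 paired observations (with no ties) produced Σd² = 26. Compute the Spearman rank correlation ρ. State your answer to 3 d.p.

-0.300

ρ = 1 − 6Σd² / [n(n²−1)] = 1 − 6×26 / (5×24)
  = 1 − 156/120 = 1 − 1.3000 ≈ -0.300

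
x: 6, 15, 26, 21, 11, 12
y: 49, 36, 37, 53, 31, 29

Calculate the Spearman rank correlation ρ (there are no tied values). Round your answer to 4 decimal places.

0.2571

Rank x: 1, 4, 6, 5, 2, 3
Rank y: 5, 3, 4, 6, 2, 1
d = rank(x) − rank(y): -4, 1, 2, -1, 0, 2; Σd² = 26
ρ = 1 − 6Σd² / [n(n²−1)] = 1 − 6×26 / (6×35) = 1 − 156/210 ≈ 0.2571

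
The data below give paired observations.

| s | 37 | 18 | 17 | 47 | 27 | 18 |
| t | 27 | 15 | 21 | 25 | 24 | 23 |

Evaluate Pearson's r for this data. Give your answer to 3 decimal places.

0.670

n = 6, Σs = 164, Σt = 135, Σs² = 5244, Σt² = 3125, Σst = 3863
nΣst − ΣsΣt = 23178 − 22140 = 1038
nΣs² − (Σs)² = 31464 − 26896 = 4568; nΣt² − (Σt)² = 18750 − 18225 = 525
r = 1038 / √(4568 × 525) = 1038 / 1548.6123 ≈ 0.670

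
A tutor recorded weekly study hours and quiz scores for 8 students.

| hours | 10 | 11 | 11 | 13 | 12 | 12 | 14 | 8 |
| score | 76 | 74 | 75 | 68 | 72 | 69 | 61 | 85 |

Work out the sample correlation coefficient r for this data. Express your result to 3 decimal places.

-0.979

n = 8, Σx = 91, Σy = 580, Σx² = 1059, Σy² = 42392, Σxy = 6509
nΣxy − ΣxΣy = 52072 − 52780 = -708
nΣx² − (Σx)² = 8472 − 8281 = 191; nΣy² − (Σy)² = 339136 − 336400 = 2736
r = -708 / √(191 × 2736) = -708 / 722.8942 ≈ -0.979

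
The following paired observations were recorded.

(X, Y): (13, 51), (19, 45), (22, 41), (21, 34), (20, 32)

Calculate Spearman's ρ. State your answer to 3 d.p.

Rank X: 1, 2, 5, 4, 3
Rank Y: 5, 4, 3, 2, 1
d = rank(X) − rank(Y): -4, -2, 2, 2, 2; Σd² = 32
ρ = 1 − 6Σd² / [n(n²−1)] = 1 − 6×32 / (5×24) = 1 − 192/120 ≈ -0.600

-0.600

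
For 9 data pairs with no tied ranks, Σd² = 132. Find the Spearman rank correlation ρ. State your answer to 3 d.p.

-0.100

ρ = 1 − 6Σd² / [n(n²−1)] = 1 − 6×132 / (9×80)
  = 1 − 792/720 = 1 − 1.1000 ≈ -0.100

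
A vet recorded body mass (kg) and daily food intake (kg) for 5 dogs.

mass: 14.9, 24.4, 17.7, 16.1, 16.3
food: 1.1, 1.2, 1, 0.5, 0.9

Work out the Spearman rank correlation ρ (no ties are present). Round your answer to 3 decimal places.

Rank mass: 1, 5, 4, 2, 3
Rank food: 4, 5, 3, 1, 2
d = rank(mass) − rank(food): -3, 0, 1, 1, 1; Σd² = 12
ρ = 1 − 6Σd² / [n(n²−1)] = 1 − 6×12 / (5×24) = 1 − 72/120 ≈ 0.400

0.400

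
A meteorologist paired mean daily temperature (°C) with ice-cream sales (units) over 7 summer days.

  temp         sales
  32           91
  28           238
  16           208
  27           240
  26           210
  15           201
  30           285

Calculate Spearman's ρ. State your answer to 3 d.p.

Rank temp: 7, 5, 2, 4, 3, 1, 6
Rank sales: 1, 5, 3, 6, 4, 2, 7
d = rank(temp) − rank(sales): 6, 0, -1, -2, -1, -1, -1; Σd² = 44
ρ = 1 − 6Σd² / [n(n²−1)] = 1 − 6×44 / (7×48) = 1 − 264/336 ≈ 0.214

0.214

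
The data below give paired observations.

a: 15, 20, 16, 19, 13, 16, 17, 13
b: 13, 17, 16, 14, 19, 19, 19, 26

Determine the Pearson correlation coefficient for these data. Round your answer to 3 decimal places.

n = 8, Σa = 129, Σb = 143, Σa² = 2125, Σb² = 2669, Σab = 2269
nΣab − ΣaΣb = 18152 − 18447 = -295
nΣa² − (Σa)² = 17000 − 16641 = 359; nΣb² − (Σb)² = 21352 − 20449 = 903
r = -295 / √(359 × 903) = -295 / 569.3654 ≈ -0.518

-0.518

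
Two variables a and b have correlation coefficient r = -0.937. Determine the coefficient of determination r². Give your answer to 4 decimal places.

0.8780

r² = (-0.937)² = 0.8780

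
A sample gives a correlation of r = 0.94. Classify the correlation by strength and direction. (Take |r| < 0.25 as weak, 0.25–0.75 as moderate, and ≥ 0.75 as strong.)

strong positive

r = 0.94 > 0 so the relationship is positive.
|r| = 0.94, which falls in the strong range.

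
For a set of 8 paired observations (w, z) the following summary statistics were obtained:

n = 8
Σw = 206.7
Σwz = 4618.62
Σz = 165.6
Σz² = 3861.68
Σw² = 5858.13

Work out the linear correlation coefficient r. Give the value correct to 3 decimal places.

0.717

r = (nΣwz − ΣwΣz) / √[(nΣw² − (Σw)²)(nΣz² − (Σz)²)]
Numerator: 8×4618.62 − 206.7×165.6 = 2719.44
Denominator: √[(46865.04 − 42724.89)(30893.44 − 27423.36)] = √[4140.15 × 3470.08] = 3790.3366
r = 2719.44 / 3790.3366 ≈ 0.717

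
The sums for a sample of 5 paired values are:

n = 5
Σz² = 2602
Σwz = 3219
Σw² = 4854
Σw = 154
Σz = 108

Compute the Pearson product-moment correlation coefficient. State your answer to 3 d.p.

-0.622

r = (nΣwz − ΣwΣz) / √[(nΣw² − (Σw)²)(nΣz² − (Σz)²)]
Numerator: 5×3219 − 154×108 = -537
Denominator: √[(24270 − 23716)(13010 − 11664)] = √[554 × 1346] = 863.5300
r = -537 / 863.5300 ≈ -0.622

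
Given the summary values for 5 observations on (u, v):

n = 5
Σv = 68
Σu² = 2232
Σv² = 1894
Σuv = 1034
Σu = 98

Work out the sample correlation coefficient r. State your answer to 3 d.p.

r = (nΣuv − ΣuΣv) / √[(nΣu² − (Σu)²)(nΣv² − (Σv)²)]
Numerator: 5×1034 − 98×68 = -1494
Denominator: √[(11160 − 9604)(9470 − 4624)] = √[1556 × 4846] = 2745.9745
r = -1494 / 2745.9745 ≈ -0.544

-0.544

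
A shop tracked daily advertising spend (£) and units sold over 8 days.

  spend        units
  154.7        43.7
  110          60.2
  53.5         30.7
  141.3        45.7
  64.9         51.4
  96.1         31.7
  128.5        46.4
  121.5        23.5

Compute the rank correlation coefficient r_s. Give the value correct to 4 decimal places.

0.0714

Rank spend: 8, 4, 1, 7, 2, 3, 6, 5
Rank units: 4, 8, 2, 5, 7, 3, 6, 1
d = rank(spend) − rank(units): 4, -4, -1, 2, -5, 0, 0, 4; Σd² = 78
ρ = 1 − 6Σd² / [n(n²−1)] = 1 − 6×78 / (8×63) = 1 − 468/504 ≈ 0.0714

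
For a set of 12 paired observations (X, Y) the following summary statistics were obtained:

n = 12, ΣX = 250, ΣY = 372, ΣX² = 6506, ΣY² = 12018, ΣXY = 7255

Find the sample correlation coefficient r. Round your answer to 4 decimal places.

-0.6233

r = (nΣXY − ΣXΣY) / √[(nΣX² − (ΣX)²)(nΣY² − (ΣY)²)]
Numerator: 12×7255 − 250×372 = -5940
Denominator: √[(78072 − 62500)(144216 − 138384)] = √[15572 × 5832] = 9529.7379
r = -5940 / 9529.7379 ≈ -0.6233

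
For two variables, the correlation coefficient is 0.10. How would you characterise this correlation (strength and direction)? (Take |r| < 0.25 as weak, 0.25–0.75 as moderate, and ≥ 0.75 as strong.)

r = 0.10 > 0 so the relationship is positive.
|r| = 0.10, which falls in the weak range.

weak positive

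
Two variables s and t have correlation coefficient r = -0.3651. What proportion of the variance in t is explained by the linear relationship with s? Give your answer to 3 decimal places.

0.133

r² = (-0.3651)² = 0.133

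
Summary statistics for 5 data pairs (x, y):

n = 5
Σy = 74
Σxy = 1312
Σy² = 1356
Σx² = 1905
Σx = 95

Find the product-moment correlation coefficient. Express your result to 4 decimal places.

-0.5821

r = (nΣxy − ΣxΣy) / √[(nΣx² − (Σx)²)(nΣy² − (Σy)²)]
Numerator: 5×1312 − 95×74 = -470
Denominator: √[(9525 − 9025)(6780 − 5476)] = √[500 × 1304] = 807.4652
r = -470 / 807.4652 ≈ -0.5821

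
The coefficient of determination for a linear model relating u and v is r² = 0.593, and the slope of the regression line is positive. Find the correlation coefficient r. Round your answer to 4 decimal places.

0.7701

|r| = √0.593 = 0.7701
The association is positive, so r = 0.7701.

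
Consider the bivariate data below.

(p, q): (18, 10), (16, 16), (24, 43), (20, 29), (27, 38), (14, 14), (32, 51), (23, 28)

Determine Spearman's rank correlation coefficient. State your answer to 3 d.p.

Rank p: 3, 2, 6, 4, 7, 1, 8, 5
Rank q: 1, 3, 7, 5, 6, 2, 8, 4
d = rank(p) − rank(q): 2, -1, -1, -1, 1, -1, 0, 1; Σd² = 10
ρ = 1 − 6Σd² / [n(n²−1)] = 1 − 6×10 / (8×63) = 1 − 60/504 ≈ 0.881

0.881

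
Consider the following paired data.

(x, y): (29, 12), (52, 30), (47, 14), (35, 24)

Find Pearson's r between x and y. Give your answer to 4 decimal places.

n = 4, Σx = 163, Σy = 80, Σx² = 6979, Σy² = 1816, Σxy = 3406
nΣxy − ΣxΣy = 13624 − 13040 = 584
nΣx² − (Σx)² = 27916 − 26569 = 1347; nΣy² − (Σy)² = 7264 − 6400 = 864
r = 584 / √(1347 × 864) = 584 / 1078.7993 ≈ 0.5413

0.5413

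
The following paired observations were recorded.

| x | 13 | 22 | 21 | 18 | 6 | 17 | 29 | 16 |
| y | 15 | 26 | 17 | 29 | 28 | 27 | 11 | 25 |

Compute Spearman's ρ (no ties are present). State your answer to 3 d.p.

-0.333

Rank x: 2, 7, 6, 5, 1, 4, 8, 3
Rank y: 2, 5, 3, 8, 7, 6, 1, 4
d = rank(x) − rank(y): 0, 2, 3, -3, -6, -2, 7, -1; Σd² = 112
ρ = 1 − 6Σd² / [n(n²−1)] = 1 − 6×112 / (8×63) = 1 − 672/504 ≈ -0.333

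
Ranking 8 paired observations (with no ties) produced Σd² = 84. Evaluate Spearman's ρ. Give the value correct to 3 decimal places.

0.000

ρ = 1 − 6Σd² / [n(n²−1)] = 1 − 6×84 / (8×63)
  = 1 − 504/504 = 1 − 1.0000 ≈ 0.000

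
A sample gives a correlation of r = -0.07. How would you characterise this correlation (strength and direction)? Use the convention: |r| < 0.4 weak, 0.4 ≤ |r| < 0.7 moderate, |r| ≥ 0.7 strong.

r = -0.07 < 0 so the relationship is negative.
|r| = 0.07, which falls in the weak range.

weak negative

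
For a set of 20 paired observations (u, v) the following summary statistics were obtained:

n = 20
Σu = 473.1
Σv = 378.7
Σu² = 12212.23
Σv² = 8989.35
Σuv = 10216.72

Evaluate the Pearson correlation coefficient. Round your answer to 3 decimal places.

r = (nΣuv − ΣuΣv) / √[(nΣu² − (Σu)²)(nΣv² − (Σv)²)]
Numerator: 20×10216.72 − 473.1×378.7 = 25171.43
Denominator: √[(244244.6 − 223823.61)(179787 − 143413.69)] = √[20420.99 × 36373.31] = 27253.9722
r = 25171.43 / 27253.9722 ≈ 0.924

0.924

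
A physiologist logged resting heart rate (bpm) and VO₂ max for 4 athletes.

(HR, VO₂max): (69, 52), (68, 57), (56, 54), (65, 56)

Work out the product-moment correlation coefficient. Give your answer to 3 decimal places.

n = 4, Σx = 258, Σy = 219, Σx² = 16746, Σy² = 12005, Σxy = 14128
nΣxy − ΣxΣy = 56512 − 56502 = 10
nΣx² − (Σx)² = 66984 − 66564 = 420; nΣy² − (Σy)² = 48020 − 47961 = 59
r = 10 / √(420 × 59) = 10 / 157.4166 ≈ 0.064

0.064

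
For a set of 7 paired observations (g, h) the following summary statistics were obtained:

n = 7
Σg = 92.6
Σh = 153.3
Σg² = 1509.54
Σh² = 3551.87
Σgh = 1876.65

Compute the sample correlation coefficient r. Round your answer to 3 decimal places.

r = (nΣgh − ΣgΣh) / √[(nΣg² − (Σg)²)(nΣh² − (Σh)²)]
Numerator: 7×1876.65 − 92.6×153.3 = -1059.03
Denominator: √[(10566.78 − 8574.76)(24863.09 − 23500.89)] = √[1992.02 × 1362.2] = 1647.2795
r = -1059.03 / 1647.2795 ≈ -0.643

-0.643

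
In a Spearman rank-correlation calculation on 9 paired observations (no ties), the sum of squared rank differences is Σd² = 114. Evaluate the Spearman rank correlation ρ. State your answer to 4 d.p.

0.0500

ρ = 1 − 6Σd² / [n(n²−1)] = 1 − 6×114 / (9×80)
  = 1 − 684/720 = 1 − 0.95000 ≈ 0.0500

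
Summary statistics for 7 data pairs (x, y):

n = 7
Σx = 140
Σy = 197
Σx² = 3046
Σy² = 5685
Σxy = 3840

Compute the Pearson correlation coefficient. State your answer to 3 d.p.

r = (nΣxy − ΣxΣy) / √[(nΣx² − (Σx)²)(nΣy² − (Σy)²)]
Numerator: 7×3840 − 140×197 = -700
Denominator: √[(21322 − 19600)(39795 − 38809)] = √[1722 × 986] = 1303.0318
r = -700 / 1303.0318 ≈ -0.537

-0.537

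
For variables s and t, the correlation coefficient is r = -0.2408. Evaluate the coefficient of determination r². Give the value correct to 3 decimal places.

0.058

r² = (-0.2408)² = 0.058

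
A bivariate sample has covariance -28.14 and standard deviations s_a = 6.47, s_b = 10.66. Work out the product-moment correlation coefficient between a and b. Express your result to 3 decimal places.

-0.408

r = Cov(a,b) / (s_a · s_b) = -28.14 / (6.47 × 10.66)
  = -28.14 / 68.9702 ≈ -0.408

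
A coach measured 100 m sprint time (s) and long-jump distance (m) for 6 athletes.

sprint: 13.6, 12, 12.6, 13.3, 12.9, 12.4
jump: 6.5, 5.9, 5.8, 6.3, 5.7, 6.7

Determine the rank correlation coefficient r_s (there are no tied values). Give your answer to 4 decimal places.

0.0857

Rank sprint: 6, 1, 3, 5, 4, 2
Rank jump: 5, 3, 2, 4, 1, 6
d = rank(sprint) − rank(jump): 1, -2, 1, 1, 3, -4; Σd² = 32
ρ = 1 − 6Σd² / [n(n²−1)] = 1 − 6×32 / (6×35) = 1 − 192/210 ≈ 0.0857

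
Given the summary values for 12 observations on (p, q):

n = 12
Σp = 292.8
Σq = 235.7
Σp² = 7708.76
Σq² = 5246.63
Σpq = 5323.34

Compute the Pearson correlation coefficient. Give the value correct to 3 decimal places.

r = (nΣpq − ΣpΣq) / √[(nΣp² − (Σp)²)(nΣq² − (Σq)²)]
Numerator: 12×5323.34 − 292.8×235.7 = -5132.88
Denominator: √[(92505.12 − 85731.84)(62959.56 − 55554.49)] = √[6773.28 × 7405.07] = 7082.1333
r = -5132.88 / 7082.1333 ≈ -0.725

-0.725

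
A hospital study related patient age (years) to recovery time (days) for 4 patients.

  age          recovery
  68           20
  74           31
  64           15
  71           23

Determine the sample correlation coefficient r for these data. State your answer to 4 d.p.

n = 4, Σx = 277, Σy = 89, Σx² = 19237, Σy² = 2115, Σxy = 6247
nΣxy − ΣxΣy = 24988 − 24653 = 335
nΣx² − (Σx)² = 76948 − 76729 = 219; nΣy² − (Σy)² = 8460 − 7921 = 539
r = 335 / √(219 × 539) = 335 / 343.5710 ≈ 0.9751

0.9751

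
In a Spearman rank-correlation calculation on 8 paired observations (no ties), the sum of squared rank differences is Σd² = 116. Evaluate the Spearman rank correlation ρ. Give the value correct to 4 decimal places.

-0.3810

ρ = 1 − 6Σd² / [n(n²−1)] = 1 − 6×116 / (8×63)
  = 1 − 696/504 = 1 − 1.38095 ≈ -0.3810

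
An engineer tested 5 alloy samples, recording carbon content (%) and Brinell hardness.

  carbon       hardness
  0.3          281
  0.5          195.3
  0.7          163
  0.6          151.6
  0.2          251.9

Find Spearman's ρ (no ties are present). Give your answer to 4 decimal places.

Rank carbon: 2, 3, 5, 4, 1
Rank hardness: 5, 3, 2, 1, 4
d = rank(carbon) − rank(hardness): -3, 0, 3, 3, -3; Σd² = 36
ρ = 1 − 6Σd² / [n(n²−1)] = 1 − 6×36 / (5×24) = 1 − 216/120 ≈ -0.8000

-0.8000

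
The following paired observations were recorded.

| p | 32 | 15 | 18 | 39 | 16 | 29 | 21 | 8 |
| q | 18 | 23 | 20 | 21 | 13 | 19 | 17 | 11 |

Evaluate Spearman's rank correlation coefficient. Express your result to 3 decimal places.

0.333

Rank p: 7, 2, 4, 8, 3, 6, 5, 1
Rank q: 4, 8, 6, 7, 2, 5, 3, 1
d = rank(p) − rank(q): 3, -6, -2, 1, 1, 1, 2, 0; Σd² = 56
ρ = 1 − 6Σd² / [n(n²−1)] = 1 − 6×56 / (8×63) = 1 − 336/504 ≈ 0.333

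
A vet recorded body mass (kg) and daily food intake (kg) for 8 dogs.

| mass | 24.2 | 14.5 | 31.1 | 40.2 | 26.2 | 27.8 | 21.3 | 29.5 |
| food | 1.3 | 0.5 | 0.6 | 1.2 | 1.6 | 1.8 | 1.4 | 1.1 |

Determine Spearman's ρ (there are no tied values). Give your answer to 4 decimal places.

Rank mass: 3, 1, 7, 8, 4, 5, 2, 6
Rank food: 5, 1, 2, 4, 7, 8, 6, 3
d = rank(mass) − rank(food): -2, 0, 5, 4, -3, -3, -4, 3; Σd² = 88
ρ = 1 − 6Σd² / [n(n²−1)] = 1 − 6×88 / (8×63) = 1 − 528/504 ≈ -0.0476

-0.0476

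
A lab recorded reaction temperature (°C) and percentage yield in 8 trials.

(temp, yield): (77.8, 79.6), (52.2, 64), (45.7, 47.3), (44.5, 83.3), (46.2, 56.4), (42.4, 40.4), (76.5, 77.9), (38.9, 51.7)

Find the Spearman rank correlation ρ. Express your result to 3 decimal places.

Rank temp: 8, 6, 4, 3, 5, 2, 7, 1
Rank yield: 7, 5, 2, 8, 4, 1, 6, 3
d = rank(temp) − rank(yield): 1, 1, 2, -5, 1, 1, 1, -2; Σd² = 38
ρ = 1 − 6Σd² / [n(n²−1)] = 1 − 6×38 / (8×63) = 1 − 228/504 ≈ 0.548

0.548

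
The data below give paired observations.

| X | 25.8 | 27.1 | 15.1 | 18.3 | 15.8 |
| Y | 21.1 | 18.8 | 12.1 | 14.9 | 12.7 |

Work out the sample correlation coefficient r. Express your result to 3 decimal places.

n = 5, ΣX = 102.1, ΣY = 79.6, ΣX² = 2212.59, ΣY² = 1328.36, ΣXY = 1709.9
nΣXY − ΣXΣY = 8549.5 − 8127.16 = 422.34
nΣX² − (ΣX)² = 11062.95 − 10424.41 = 638.54; nΣY² − (ΣY)² = 6641.8 − 6336.16 = 305.64
r = 422.34 / √(638.54 × 305.64) = 422.34 / 441.7730 ≈ 0.956

0.956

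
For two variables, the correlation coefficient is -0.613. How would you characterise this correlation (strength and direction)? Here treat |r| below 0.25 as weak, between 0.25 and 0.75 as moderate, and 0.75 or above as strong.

moderate negative

r = -0.613 < 0 so the relationship is negative.
|r| = 0.613, which falls in the moderate range.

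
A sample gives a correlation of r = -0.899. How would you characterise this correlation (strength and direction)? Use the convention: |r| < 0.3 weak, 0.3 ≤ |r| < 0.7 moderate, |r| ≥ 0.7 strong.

r = -0.899 < 0 so the relationship is negative.
|r| = 0.899, which falls in the strong range.

strong negative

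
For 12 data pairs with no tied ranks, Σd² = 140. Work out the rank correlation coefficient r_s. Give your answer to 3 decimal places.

ρ = 1 − 6Σd² / [n(n²−1)] = 1 − 6×140 / (12×143)
  = 1 − 840/1716 = 1 − 0.4895 ≈ 0.510

0.510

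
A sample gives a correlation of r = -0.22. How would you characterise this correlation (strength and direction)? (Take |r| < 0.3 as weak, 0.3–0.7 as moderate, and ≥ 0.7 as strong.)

weak negative

r = -0.22 < 0 so the relationship is negative.
|r| = 0.22, which falls in the weak range.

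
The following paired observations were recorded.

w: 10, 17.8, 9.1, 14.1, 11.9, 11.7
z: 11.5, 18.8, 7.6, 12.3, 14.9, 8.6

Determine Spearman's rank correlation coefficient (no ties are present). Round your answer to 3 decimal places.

0.886

Rank w: 2, 6, 1, 5, 4, 3
Rank z: 3, 6, 1, 4, 5, 2
d = rank(w) − rank(z): -1, 0, 0, 1, -1, 1; Σd² = 4
ρ = 1 − 6Σd² / [n(n²−1)] = 1 − 6×4 / (6×35) = 1 − 24/210 ≈ 0.886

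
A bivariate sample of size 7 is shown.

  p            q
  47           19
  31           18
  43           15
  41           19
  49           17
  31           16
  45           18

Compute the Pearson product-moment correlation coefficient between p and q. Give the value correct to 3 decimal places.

n = 7, Σp = 287, Σq = 122, Σp² = 12087, Σq² = 2140, Σpq = 5014
nΣpq − ΣpΣq = 35098 − 35014 = 84
nΣp² − (Σp)² = 84609 − 82369 = 2240; nΣq² − (Σq)² = 14980 − 14884 = 96
r = 84 / √(2240 × 96) = 84 / 463.7241 ≈ 0.181

0.181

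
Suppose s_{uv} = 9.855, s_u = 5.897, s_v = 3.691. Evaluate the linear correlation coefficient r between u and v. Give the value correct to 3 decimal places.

r = Cov(u,v) / (s_u · s_v) = 9.855 / (5.897 × 3.691)
  = 9.855 / 21.7658 ≈ 0.453

0.453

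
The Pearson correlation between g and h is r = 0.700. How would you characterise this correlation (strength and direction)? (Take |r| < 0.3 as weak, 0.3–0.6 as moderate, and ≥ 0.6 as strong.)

strong positive

r = 0.700 > 0 so the relationship is positive.
|r| = 0.700, which falls in the strong range.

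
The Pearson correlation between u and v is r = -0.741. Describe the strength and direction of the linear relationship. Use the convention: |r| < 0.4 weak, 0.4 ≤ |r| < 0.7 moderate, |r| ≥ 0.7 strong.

r = -0.741 < 0 so the relationship is negative.
|r| = 0.741, which falls in the strong range.

strong negative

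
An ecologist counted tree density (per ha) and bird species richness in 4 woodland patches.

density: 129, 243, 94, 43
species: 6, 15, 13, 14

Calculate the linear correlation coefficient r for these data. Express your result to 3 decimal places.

0.130

n = 4, Σx = 509, Σy = 48, Σx² = 86375, Σy² = 626, Σxy = 6243
nΣxy − ΣxΣy = 24972 − 24432 = 540
nΣx² − (Σx)² = 345500 − 259081 = 86419; nΣy² − (Σy)² = 2504 − 2304 = 200
r = 540 / √(86419 × 200) = 540 / 4157.3790 ≈ 0.130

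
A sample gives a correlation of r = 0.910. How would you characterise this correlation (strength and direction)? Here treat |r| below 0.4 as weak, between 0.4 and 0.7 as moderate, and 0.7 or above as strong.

strong positive

r = 0.910 > 0 so the relationship is positive.
|r| = 0.910, which falls in the strong range.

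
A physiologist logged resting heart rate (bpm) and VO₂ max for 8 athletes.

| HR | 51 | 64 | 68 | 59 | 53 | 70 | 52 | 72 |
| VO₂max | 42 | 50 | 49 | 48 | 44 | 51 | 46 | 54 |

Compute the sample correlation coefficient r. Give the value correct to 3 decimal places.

0.930

n = 8, Σx = 489, Σy = 384, Σx² = 30399, Σy² = 18538, Σxy = 23688
nΣxy − ΣxΣy = 189504 − 187776 = 1728
nΣx² − (Σx)² = 243192 − 239121 = 4071; nΣy² − (Σy)² = 148304 − 147456 = 848
r = 1728 / √(4071 × 848) = 1728 / 1858.0118 ≈ 0.930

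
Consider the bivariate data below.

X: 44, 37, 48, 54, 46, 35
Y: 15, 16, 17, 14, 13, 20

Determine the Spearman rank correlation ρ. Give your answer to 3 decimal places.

-0.543

Rank X: 3, 2, 5, 6, 4, 1
Rank Y: 3, 4, 5, 2, 1, 6
d = rank(X) − rank(Y): 0, -2, 0, 4, 3, -5; Σd² = 54
ρ = 1 − 6Σd² / [n(n²−1)] = 1 − 6×54 / (6×35) = 1 − 324/210 ≈ -0.543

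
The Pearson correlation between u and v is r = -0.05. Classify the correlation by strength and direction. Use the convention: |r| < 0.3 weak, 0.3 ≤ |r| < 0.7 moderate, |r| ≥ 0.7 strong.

r = -0.05 < 0 so the relationship is negative.
|r| = 0.05, which falls in the weak range.

weak negative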